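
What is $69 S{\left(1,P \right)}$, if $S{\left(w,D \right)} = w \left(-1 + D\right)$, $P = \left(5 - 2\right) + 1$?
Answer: $207$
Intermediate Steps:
$P = 4$ ($P = 3 + 1 = 4$)
$69 S{\left(1,P \right)} = 69 \cdot 1 \left(-1 + 4\right) = 69 \cdot 1 \cdot 3 = 69 \cdot 3 = 207$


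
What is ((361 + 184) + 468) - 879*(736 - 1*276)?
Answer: -403327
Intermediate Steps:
((361 + 184) + 468) - 879*(736 - 1*276) = (545 + 468) - 879*(736 - 276) = 1013 - 879*460 = 1013 - 404340 = -403327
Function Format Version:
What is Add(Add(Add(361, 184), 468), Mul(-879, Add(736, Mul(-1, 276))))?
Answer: -403327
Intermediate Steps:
Add(Add(Add(361, 184), 468), Mul(-879, Add(736, Mul(-1, 276)))) = Add(Add(545, 468), Mul(-879, Add(736, -276))) = Add(1013, Mul(-879, 460)) = Add(1013, -404340) = -403327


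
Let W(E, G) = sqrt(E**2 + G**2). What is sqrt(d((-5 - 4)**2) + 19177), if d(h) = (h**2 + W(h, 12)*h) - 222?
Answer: sqrt(25516 + 243*sqrt(745)) ≈ 179.30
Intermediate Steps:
d(h) = -222 + h**2 + h*sqrt(144 + h**2) (d(h) = (h**2 + sqrt(h**2 + 12**2)*h) - 222 = (h**2 + sqrt(h**2 + 144)*h) - 222 = (h**2 + sqrt(144 + h**2)*h) - 222 = (h**2 + h*sqrt(144 + h**2)) - 222 = -222 + h**2 + h*sqrt(144 + h**2))
sqrt(d((-5 - 4)**2) + 19177) = sqrt((-222 + ((-5 - 4)**2)**2 + (-5 - 4)**2*sqrt(144 + ((-5 - 4)**2)**2)) + 19177) = sqrt((-222 + ((-9)**2)**2 + (-9)**2*sqrt(144 + ((-9)**2)**2)) + 19177) = sqrt((-222 + 81**2 + 81*sqrt(144 + 81**2)) + 19177) = sqrt((-222 + 6561 + 81*sqrt(144 + 6561)) + 19177) = sqrt((-222 + 6561 + 81*sqrt(6705)) + 19177) = sqrt((-222 + 6561 + 81*(3*sqrt(745))) + 19177) = sqrt((-222 + 6561 + 243*sqrt(745)) + 19177) = sqrt((6339 + 243*sqrt(745)) + 19177) = sqrt(25516 + 243*sqrt(745))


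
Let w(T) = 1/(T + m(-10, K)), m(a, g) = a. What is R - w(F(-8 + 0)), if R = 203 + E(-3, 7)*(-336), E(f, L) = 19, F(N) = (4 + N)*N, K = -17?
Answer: -135983/22 ≈ -6181.0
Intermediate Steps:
F(N) = N*(4 + N)
w(T) = 1/(-10 + T) (w(T) = 1/(T - 10) = 1/(-10 + T))
R = -6181 (R = 203 + 19*(-336) = 203 - 6384 = -6181)
R - w(F(-8 + 0)) = -6181 - 1/(-10 + (-8 + 0)*(4 + (-8 + 0))) = -6181 - 1/(-10 - 8*(4 - 8)) = -6181 - 1/(-10 - 8*(-4)) = -6181 - 1/(-10 + 32) = -6181 - 1/22 = -135983/22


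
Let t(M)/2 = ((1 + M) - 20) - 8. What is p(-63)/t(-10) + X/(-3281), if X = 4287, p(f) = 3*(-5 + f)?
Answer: 176043/121397 ≈ 1.4501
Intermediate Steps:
p(f) = -15 + 3*f
t(M) = -54 + 2*M (t(M) = 2*(((1 + M) - 20) - 8) = 2*((-19 + M) - 8) = 2*(-27 + M) = -54 + 2*M)
p(-63)/t(-10) + X/(-3281) = (-15 + 3*(-63))/(-54 + 2*(-10)) + 4287/(-3281) = (-15 - 189)/(-54 - 20) + 4287*(-1/3281) = -204/(-74) - 4287/3281 = -204*(-1/74) - 4287/3281 = 102/37 - 4287/3281 = 176043/121397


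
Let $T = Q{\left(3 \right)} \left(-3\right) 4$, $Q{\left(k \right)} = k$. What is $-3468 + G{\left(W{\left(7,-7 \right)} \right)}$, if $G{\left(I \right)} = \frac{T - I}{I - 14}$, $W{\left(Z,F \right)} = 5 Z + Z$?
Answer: $- \frac{48591}{14} \approx -3470.8$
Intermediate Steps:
$T = -36$ ($T = 3 \left(-3\right) 4 = \left(-9\right) 4 = -36$)
$W{\left(Z,F \right)} = 6 Z$
$G{\left(I \right)} = \frac{-36 - I}{-14 + I}$ ($G{\left(I \right)} = \frac{-36 - I}{I - 14} = \frac{-36 - I}{-14 + I}$)
$-3468 + G{\left(W{\left(7,-7 \right)} \right)} = -3468 + \frac{-36 - 6 \cdot 7}{-14 + 6 \cdot 7} = -3468 + \frac{-36 - 42}{-14 + 42} = -3468 + \frac{-36 - 42}{28} = -3468 + \frac{1}{28} \left(-78\right) = -3468 - \frac{39}{14} = - \frac{48591}{14}$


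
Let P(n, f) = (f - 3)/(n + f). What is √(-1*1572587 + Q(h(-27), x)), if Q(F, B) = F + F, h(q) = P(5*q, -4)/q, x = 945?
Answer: 5*I*√98444009337/1251 ≈ 1254.0*I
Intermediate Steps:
P(n, f) = (-3 + f)/(f + n)
h(q) = -7/(q*(-4 + 5*q)) (h(q) = ((-3 - 4)/(-4 + 5*q))/q = (-7/(-4 + 5*q))/q = -7/(q*(-4 + 5*q)))
Q(F, B) = 2*F
√(-1*1572587 + Q(h(-27), x)) = √(-1*1572587 + 2*(-7/(-27*(-4 + 5*(-27))))) = √(-1572587 + 2*(-7*(-1/27)/(-4 - 135))) = √(-1572587 + 2*(-7*(-1/27)/(-139))) = √(-1572587 + 2*(-7*(-1/27)*(-1/139))) = √(-1572587 + 2*(-7/3753)) = √(-1572587 - 14/3753) = √(-5901919025/3753) = 5*I*√98444009337/1251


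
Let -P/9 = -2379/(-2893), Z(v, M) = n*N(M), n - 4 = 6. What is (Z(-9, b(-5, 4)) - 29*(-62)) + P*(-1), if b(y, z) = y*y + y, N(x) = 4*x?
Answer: 7537425/2893 ≈ 2605.4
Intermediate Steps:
n = 10 (n = 4 + 6 = 10)
b(y, z) = y + y² (b(y, z) = y² + y = y + y²)
Z(v, M) = 40*M (Z(v, M) = 10*(4*M) = 40*M)
P = -21411/2893 (P = -(-21411)/(-2893) = -(-21411)*(-1)/2893 = -9*2379/2893 = -21411/2893 ≈ -7.4010)
(Z(-9, b(-5, 4)) - 29*(-62)) + P*(-1) = (40*(-5*(1 - 5)) - 29*(-62)) - 21411/2893*(-1) = (40*(-5*(-4)) + 1798) + 21411/2893 = (40*20 + 1798) + 21411/2893 = (800 + 1798) + 21411/2893 = 2598 + 21411/2893 = 7537425/2893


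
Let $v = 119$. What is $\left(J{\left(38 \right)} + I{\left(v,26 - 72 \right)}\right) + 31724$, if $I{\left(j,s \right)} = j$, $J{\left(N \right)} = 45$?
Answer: $31888$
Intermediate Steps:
$\left(J{\left(38 \right)} + I{\left(v,26 - 72 \right)}\right) + 31724 = \left(45 + 119\right) + 31724 = 164 + 31724 = 31888$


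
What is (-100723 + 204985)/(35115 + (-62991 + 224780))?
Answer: 52131/98452 ≈ 0.52951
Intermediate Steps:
(-100723 + 204985)/(35115 + (-62991 + 224780)) = 104262/(35115 + 161789) = 104262/196904 = 104262*(1/196904) = 52131/98452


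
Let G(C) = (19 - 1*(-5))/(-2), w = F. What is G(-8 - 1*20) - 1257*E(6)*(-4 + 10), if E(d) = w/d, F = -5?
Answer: 6273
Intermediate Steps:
w = -5
E(d) = -5/d
G(C) = -12 (G(C) = (19 + 5)*(-½) = 24*(-½) = -12)
G(-8 - 1*20) - 1257*E(6)*(-4 + 10) = -12 - 1257*(-5/6)*(-4 + 10) = -12 - 1257*(-5*⅙)*6 = -12 - (-2095)*6/2 = -12 - 1257*(-5) = -12 + 6285 = 6273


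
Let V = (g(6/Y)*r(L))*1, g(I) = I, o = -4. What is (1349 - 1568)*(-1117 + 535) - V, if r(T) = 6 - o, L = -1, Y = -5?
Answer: 127470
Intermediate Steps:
r(T) = 10 (r(T) = 6 - 1*(-4) = 6 + 4 = 10)
V = -12 (V = ((6/(-5))*10)*1 = ((6*(-⅕))*10)*1 = -6/5*10*1 = -12*1 = -12)
(1349 - 1568)*(-1117 + 535) - V = (1349 - 1568)*(-1117 + 535) - 1*(-12) = -219*(-582) + 12 = 127458 + 12 = 127470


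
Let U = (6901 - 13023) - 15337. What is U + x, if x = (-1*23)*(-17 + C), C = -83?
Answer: -19159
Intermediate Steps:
U = -21459 (U = -6122 - 15337 = -21459)
x = 2300 (x = (-1*23)*(-17 - 83) = -23*(-100) = 2300)
U + x = -21459 + 2300 = -19159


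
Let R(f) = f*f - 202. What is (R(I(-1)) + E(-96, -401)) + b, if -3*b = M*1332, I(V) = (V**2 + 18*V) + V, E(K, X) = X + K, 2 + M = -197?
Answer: 87981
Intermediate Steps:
M = -199 (M = -2 - 197 = -199)
E(K, X) = K + X
I(V) = V**2 + 19*V
b = 88356 (b = -(-199)*1332/3 = -1/3*(-265068) = 88356)
R(f) = -202 + f**2 (R(f) = f**2 - 202 = -202 + f**2)
(R(I(-1)) + E(-96, -401)) + b = ((-202 + (-(19 - 1))**2) + (-96 - 401)) + 88356 = ((-202 + (-1*18)**2) - 497) + 88356 = ((-202 + (-18)**2) - 497) + 88356 = ((-202 + 324) - 497) + 88356 = (122 - 497) + 88356 = -375 + 88356 = 87981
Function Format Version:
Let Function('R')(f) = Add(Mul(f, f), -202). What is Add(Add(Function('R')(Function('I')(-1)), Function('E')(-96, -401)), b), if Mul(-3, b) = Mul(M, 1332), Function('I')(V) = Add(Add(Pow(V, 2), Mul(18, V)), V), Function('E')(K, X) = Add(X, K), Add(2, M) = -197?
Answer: 87981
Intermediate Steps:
M = -199 (M = Add(-2, -197) = -199)
Function('E')(K, X) = Add(K, X)
Function('I')(V) = Add(Pow(V, 2), Mul(19, V))
b = 88356 (b = Mul(Rational(-1, 3), Mul(-199, 1332)) = Mul(Rational(-1, 3), -265068) = 88356)
Function('R')(f) = Add(-202, Pow(f, 2)) (Function('R')(f) = Add(Pow(f, 2), -202) = Add(-202, Pow(f, 2)))
Add(Add(Function('R')(Function('I')(-1)), Function('E')(-96, -401)), b) = Add(Add(Add(-202, Pow(Mul(-1, Add(19, -1)), 2)), Add(-96, -401)), 88356) = Add(Add(Add(-202, Pow(Mul(-1, 18), 2)), -497), 88356) = Add(Add(Add(-202, Pow(-18, 2)), -497), 88356) = Add(Add(Add(-202, 324), -497), 88356) = Add(Add(122, -497), 88356) = Add(-375, 88356) = 87981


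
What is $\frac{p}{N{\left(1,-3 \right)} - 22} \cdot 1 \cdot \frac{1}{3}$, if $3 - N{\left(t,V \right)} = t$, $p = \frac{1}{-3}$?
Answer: $\frac{1}{180} \approx 0.0055556$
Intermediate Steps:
$p = - \frac{1}{3} \approx -0.33333$
$N{\left(t,V \right)} = 3 - t$
$\frac{p}{N{\left(1,-3 \right)} - 22} \cdot 1 \cdot \frac{1}{3} = \frac{1}{\left(3 - 1\right) - 22} \left(- \frac{1}{3}\right) 1 \cdot \frac{1}{3} = \frac{1}{2 - 22} \left(- \frac{1}{3}\right) \frac{1}{3} = \frac{1}{-20} \left(- \frac{1}{3}\right) \frac{1}{3} = \left(- \frac{1}{20}\right) \left(- \frac{1}{3}\right) \frac{1}{3} = \frac{1}{60} \cdot \frac{1}{3} = \frac{1}{180}$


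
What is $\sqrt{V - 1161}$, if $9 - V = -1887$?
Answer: $7 \sqrt{15} \approx 27.111$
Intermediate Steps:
$V = 1896$ ($V = 9 - -1887 = 9 + 1887 = 1896$)
$\sqrt{V - 1161} = \sqrt{1896 - 1161} = \sqrt{735} = 7 \sqrt{15}$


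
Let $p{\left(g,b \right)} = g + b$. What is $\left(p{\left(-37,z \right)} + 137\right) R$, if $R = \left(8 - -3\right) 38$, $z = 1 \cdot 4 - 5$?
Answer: $41382$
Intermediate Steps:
$z = -1$ ($z = 4 - 5 = -1$)
$R = 418$ ($R = \left(8 + 3\right) 38 = 11 \cdot 38 = 418$)
$p{\left(g,b \right)} = b + g$
$\left(p{\left(-37,z \right)} + 137\right) R = \left(\left(-1 - 37\right) + 137\right) 418 = \left(-38 + 137\right) 418 = 99 \cdot 418 = 41382$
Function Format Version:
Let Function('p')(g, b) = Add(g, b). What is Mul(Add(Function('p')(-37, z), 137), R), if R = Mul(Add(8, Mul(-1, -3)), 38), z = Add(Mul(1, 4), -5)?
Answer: 41382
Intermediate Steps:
z = -1 (z = Add(4, -5) = -1)
R = 418 (R = Mul(Add(8, 3), 38) = Mul(11, 38) = 418)
Function('p')(g, b) = Add(b, g)
Mul(Add(Function('p')(-37, z), 137), R) = Mul(Add(Add(-1, -37), 137), 418) = Mul(Add(-38, 137), 418) = Mul(99, 418) = 41382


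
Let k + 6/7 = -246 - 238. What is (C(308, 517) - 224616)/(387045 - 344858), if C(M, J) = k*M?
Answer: -373952/42187 ≈ -8.8642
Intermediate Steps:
k = -3394/7 (k = -6/7 + (-246 - 238) = -6/7 - 484 = -3394/7 ≈ -484.86)
C(M, J) = -3394*M/7
(C(308, 517) - 224616)/(387045 - 344858) = (-3394/7*308 - 224616)/(387045 - 344858) = (-149336 - 224616)/42187 = -373952*1/42187 = -373952/42187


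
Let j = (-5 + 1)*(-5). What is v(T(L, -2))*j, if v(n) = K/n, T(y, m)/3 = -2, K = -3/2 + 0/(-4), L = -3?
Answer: 5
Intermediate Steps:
j = 20 (j = -4*(-5) = 20)
K = -3/2 (K = -3*1/2 + 0*(-1/4) = -3/2 + 0 = -3/2 ≈ -1.5000)
T(y, m) = -6 (T(y, m) = 3*(-2) = -6)
v(n) = -3/(2*n)
v(T(L, -2))*j = -3/2/(-6)*20 = -3/2*(-1/6)*20 = (1/4)*20 = 5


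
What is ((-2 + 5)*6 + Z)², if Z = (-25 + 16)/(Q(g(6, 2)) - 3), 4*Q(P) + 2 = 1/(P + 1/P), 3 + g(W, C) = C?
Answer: 352836/841 ≈ 419.54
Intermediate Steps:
g(W, C) = -3 + C
Q(P) = -½ + 1/(4*(P + 1/P))
Z = 72/29 (Z = (-25 + 16)/((-2 + (-3 + 2) - 2*(-3 + 2)²)/(4*(1 + (-3 + 2)²)) - 3) = -9/((-2 - 1 - 2*(-1)²)/(4*(1 + (-1)²)) - 3) = -9/((-2 - 1 - 2*1)/(4*(1 + 1)) - 3) = -9/((¼)*(-2 - 1 - 2)/2 - 3) = -9/((¼)*(½)*(-5) - 3) = -9/(-5/8 - 3) = -9/(-29/8) = -9*(-8/29) = 72/29 ≈ 2.4828)
((-2 + 5)*6 + Z)² = ((-2 + 5)*6 + 72/29)² = (3*6 + 72/29)² = (18 + 72/29)² = (594/29)² = 352836/841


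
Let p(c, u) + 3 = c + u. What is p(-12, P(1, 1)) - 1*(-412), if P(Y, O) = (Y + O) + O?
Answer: 400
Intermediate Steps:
P(Y, O) = Y + 2*O (P(Y, O) = (O + Y) + O = Y + 2*O)
p(c, u) = -3 + c + u (p(c, u) = -3 + (c + u) = -3 + c + u)
p(-12, P(1, 1)) - 1*(-412) = (-3 - 12 + (1 + 2*1)) - 1*(-412) = (-3 - 12 + (1 + 2)) + 412 = (-3 - 12 + 3) + 412 = -12 + 412 = 400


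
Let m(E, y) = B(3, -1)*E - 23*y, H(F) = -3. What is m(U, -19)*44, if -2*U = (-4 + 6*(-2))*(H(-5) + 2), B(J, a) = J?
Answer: 18172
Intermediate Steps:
U = -8 (U = -(-4 + 6*(-2))*(-3 + 2)/2 = -(-4 - 12)*(-1)/2 = -(-8)*(-1) = -½*16 = -8)
m(E, y) = -23*y + 3*E (m(E, y) = 3*E - 23*y = -23*y + 3*E)
m(U, -19)*44 = (-23*(-19) + 3*(-8))*44 = (437 - 24)*44 = 413*44 = 18172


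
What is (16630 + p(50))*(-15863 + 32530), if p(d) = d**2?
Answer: 318839710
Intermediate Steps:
(16630 + p(50))*(-15863 + 32530) = (16630 + 50**2)*(-15863 + 32530) = (16630 + 2500)*16667 = 19130*16667 = 318839710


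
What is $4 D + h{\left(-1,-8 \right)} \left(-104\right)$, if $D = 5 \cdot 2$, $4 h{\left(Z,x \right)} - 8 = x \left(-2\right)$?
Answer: $-584$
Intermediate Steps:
$h{\left(Z,x \right)} = 2 - \frac{x}{2}$ ($h{\left(Z,x \right)} = 2 + \frac{x \left(-2\right)}{4} = 2 + \frac{\left(-2\right) x}{4} = 2 - \frac{x}{2}$)
$D = 10$
$4 D + h{\left(-1,-8 \right)} \left(-104\right) = 4 \cdot 10 + \left(2 - -4\right) \left(-104\right) = 40 + \left(2 + 4\right) \left(-104\right) = 40 + 6 \left(-104\right) = 40 - 624 = -584$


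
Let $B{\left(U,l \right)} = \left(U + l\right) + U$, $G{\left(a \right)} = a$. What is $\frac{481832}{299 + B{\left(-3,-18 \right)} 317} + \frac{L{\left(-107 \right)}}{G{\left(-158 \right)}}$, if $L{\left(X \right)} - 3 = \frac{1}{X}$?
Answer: $- \frac{4074095336}{61782977} \approx -65.942$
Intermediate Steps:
$L{\left(X \right)} = 3 + \frac{1}{X}$
$B{\left(U,l \right)} = l + 2 U$
$\frac{481832}{299 + B{\left(-3,-18 \right)} 317} + \frac{L{\left(-107 \right)}}{G{\left(-158 \right)}} = \frac{481832}{299 + \left(-18 + 2 \left(-3\right)\right) 317} + \frac{3 + \frac{1}{-107}}{-158} = \frac{481832}{299 + \left(-18 - 6\right) 317} + \left(3 - \frac{1}{107}\right) \left(- \frac{1}{158}\right) = \frac{481832}{299 - 7608} + \frac{320}{107} \left(- \frac{1}{158}\right) = \frac{481832}{299 - 7608} - \frac{160}{8453} = \frac{481832}{-7309} - \frac{160}{8453} = 481832 \left(- \frac{1}{7309}\right) - \frac{160}{8453} = - \frac{481832}{7309} - \frac{160}{8453} = - \frac{4074095336}{61782977}$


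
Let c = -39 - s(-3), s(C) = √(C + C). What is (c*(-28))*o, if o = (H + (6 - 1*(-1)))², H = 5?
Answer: 157248 + 4032*I*√6 ≈ 1.5725e+5 + 9876.3*I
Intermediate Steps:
s(C) = √2*√C (s(C) = √(2*C) = √2*√C)
o = 144 (o = (5 + (6 - 1*(-1)))² = (5 + (6 + 1))² = (5 + 7)² = 12² = 144)
c = -39 - I*√6 (c = -39 - √2*√(-3) = -39 - √2*I*√3 = -39 - I*√6 ≈ -39.0 - 2.4495*I)
(c*(-28))*o = ((-39 - I*√6)*(-28))*144 = (1092 + 28*I*√6)*144 = 157248 + 4032*I*√6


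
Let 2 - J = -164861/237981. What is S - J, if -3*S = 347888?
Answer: -27597552199/237981 ≈ -1.1597e+5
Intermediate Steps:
S = -347888/3 (S = -⅓*347888 = -347888/3 ≈ -1.1596e+5)
J = 640823/237981 (J = 2 - (-164861)/237981 = 2 - 1*(-164861/237981) = 2 + 164861/237981 = 640823/237981 ≈ 2.6927)
S - J = -347888/3 - 1*640823/237981 = -347888/3 - 640823/237981 = -27597552199/237981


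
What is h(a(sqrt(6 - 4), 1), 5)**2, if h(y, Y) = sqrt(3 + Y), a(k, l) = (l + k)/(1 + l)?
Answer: 8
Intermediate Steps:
a(k, l) = (k + l)/(1 + l)
h(a(sqrt(6 - 4), 1), 5)**2 = (sqrt(3 + 5))**2 = (sqrt(8))**2 = (2*sqrt(2))**2 = 8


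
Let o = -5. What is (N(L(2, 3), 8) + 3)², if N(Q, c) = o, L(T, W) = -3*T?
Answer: 4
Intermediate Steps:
N(Q, c) = -5
(N(L(2, 3), 8) + 3)² = (-5 + 3)² = (-2)² = 4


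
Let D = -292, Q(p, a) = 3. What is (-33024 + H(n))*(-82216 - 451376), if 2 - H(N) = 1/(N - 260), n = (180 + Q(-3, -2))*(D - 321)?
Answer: 1981206102889944/112439 ≈ 1.7620e+10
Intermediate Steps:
n = -112179 (n = (180 + 3)*(-292 - 321) = 183*(-613) = -112179)
H(N) = 2 - 1/(-260 + N) (H(N) = 2 - 1/(N - 260) = 2 - 1/(-260 + N))
(-33024 + H(n))*(-82216 - 451376) = (-33024 + (-521 + 2*(-112179))/(-260 - 112179))*(-82216 - 451376) = (-33024 + (-521 - 224358)/(-112439))*(-533592) = (-33024 - 1/112439*(-224879))*(-533592) = (-33024 + 224879/112439)*(-533592) = -3712960657/112439*(-533592) = 1981206102889944/112439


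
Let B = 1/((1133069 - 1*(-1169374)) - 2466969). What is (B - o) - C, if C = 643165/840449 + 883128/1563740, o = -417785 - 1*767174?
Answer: 64055038187144648891177/54056815538742690 ≈ 1.1850e+6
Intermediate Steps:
B = -1/164526 (B = 1/((1133069 + 1169374) - 2466969) = 1/(2302443 - 2466969) = 1/(-164526) = -1/164526 ≈ -6.0781e-6)
o = -1184959 (o = -417785 - 767174 = -1184959)
C = 436991720393/328560929815 (C = 643165*(1/840449) + 883128*(1/1563740) = 643165/840449 + 220782/390935 = 436991720393/328560929815 ≈ 1.3300)
(B - o) - C = (-1/164526 - 1*(-1184959)) - 1*436991720393/328560929815 = (-1/164526 + 1184959) - 436991720393/328560929815 = 194956564433/164526 - 436991720393/328560929815 = 64055038187144648891177/54056815538742690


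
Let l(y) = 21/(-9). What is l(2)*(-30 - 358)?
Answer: 2716/3 ≈ 905.33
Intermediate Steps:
l(y) = -7/3 (l(y) = 21*(-1/9) = -7/3)
l(2)*(-30 - 358) = -7*(-30 - 358)/3 = -7/3*(-388) = 2716/3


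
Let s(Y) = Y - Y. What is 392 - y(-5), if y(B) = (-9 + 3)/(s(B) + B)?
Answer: 1954/5 ≈ 390.80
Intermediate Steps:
s(Y) = 0
y(B) = -6/B (y(B) = (-9 + 3)/(0 + B) = -6/B)
392 - y(-5) = 392 - (-6)/(-5) = 392 - (-6)*(-1)/5 = 392 - 1*6/5 = 392 - 6/5 = 1954/5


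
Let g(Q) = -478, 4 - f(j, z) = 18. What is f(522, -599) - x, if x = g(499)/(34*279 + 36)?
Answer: -66415/4761 ≈ -13.950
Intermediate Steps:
f(j, z) = -14 (f(j, z) = 4 - 1*18 = 4 - 18 = -14)
x = -239/4761 (x = -478/(34*279 + 36) = -478/(9486 + 36) = -478/9522 = -478*1/9522 = -239/4761 ≈ -0.050200)
f(522, -599) - x = -14 - 1*(-239/4761) = -14 + 239/4761 = -66415/4761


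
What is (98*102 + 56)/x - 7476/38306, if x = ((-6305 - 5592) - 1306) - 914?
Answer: -245295302/270382901 ≈ -0.90721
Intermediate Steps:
x = -14117 (x = (-11897 - 1306) - 914 = -13203 - 914 = -14117)
(98*102 + 56)/x - 7476/38306 = (98*102 + 56)/(-14117) - 7476/38306 = (9996 + 56)*(-1/14117) - 7476*1/38306 = 10052*(-1/14117) - 3738/19153 = -10052/14117 - 3738/19153 = -245295302/270382901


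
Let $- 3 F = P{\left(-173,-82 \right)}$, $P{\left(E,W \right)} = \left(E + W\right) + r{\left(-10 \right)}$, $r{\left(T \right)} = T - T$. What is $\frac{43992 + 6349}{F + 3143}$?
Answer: $\frac{50341}{3228} \approx 15.595$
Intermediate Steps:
$r{\left(T \right)} = 0$
$P{\left(E,W \right)} = E + W$ ($P{\left(E,W \right)} = \left(E + W\right) + 0 = E + W$)
$F = 85$ ($F = - \frac{-173 - 82}{3} = \left(- \frac{1}{3}\right) \left(-255\right) = 85$)
$\frac{43992 + 6349}{F + 3143} = \frac{43992 + 6349}{85 + 3143} = \frac{50341}{3228}$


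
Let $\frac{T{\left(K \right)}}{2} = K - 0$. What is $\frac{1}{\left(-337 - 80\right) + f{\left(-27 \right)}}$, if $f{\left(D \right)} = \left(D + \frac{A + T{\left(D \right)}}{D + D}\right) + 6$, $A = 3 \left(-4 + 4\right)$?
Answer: $- \frac{1}{437} \approx -0.0022883$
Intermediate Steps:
$A = 0$ ($A = 3 \cdot 0 = 0$)
$T{\left(K \right)} = 2 K$ ($T{\left(K \right)} = 2 \left(K - 0\right) = 2 \left(K + 0\right) = 2 K$)
$f{\left(D \right)} = 7 + D$ ($f{\left(D \right)} = \left(D + \frac{0 + 2 D}{D + D}\right) + 6 = \left(D + \frac{2 D}{2 D}\right) + 6 = \left(D + 2 D \frac{1}{2 D}\right) + 6 = \left(D + 1\right) + 6 = \left(1 + D\right) + 6 = 7 + D$)
$\frac{1}{\left(-337 - 80\right) + f{\left(-27 \right)}} = \frac{1}{\left(-337 - 80\right) + \left(7 - 27\right)} = \frac{1}{-417 - 20} = \frac{1}{-437} = - \frac{1}{437}$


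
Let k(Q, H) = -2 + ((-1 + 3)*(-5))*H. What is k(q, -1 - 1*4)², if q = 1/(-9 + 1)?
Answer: 2304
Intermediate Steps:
q = -⅛ (q = 1/(-8) = -⅛ ≈ -0.12500)
k(Q, H) = -2 - 10*H (k(Q, H) = -2 + (2*(-5))*H = -2 - 10*H)
k(q, -1 - 1*4)² = (-2 - 10*(-1 - 1*4))² = (-2 - 10*(-1 - 4))² = (-2 - 10*(-5))² = (-2 + 50)² = 48² = 2304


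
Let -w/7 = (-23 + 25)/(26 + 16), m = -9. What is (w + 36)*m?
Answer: -321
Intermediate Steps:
w = -⅓ (w = -7*(-23 + 25)/(26 + 16) = -14/42 = -7*1/21 = -⅓ ≈ -0.33333)
(w + 36)*m = (-⅓ + 36)*(-9) = (107/3)*(-9) = -321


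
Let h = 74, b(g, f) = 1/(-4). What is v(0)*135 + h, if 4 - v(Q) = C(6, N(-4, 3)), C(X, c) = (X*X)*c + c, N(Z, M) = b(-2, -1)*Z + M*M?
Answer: -49336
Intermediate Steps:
b(g, f) = -¼
N(Z, M) = M² - Z/4 (N(Z, M) = -Z/4 + M*M = -Z/4 + M² = M² - Z/4)
C(X, c) = c + c*X² (C(X, c) = X²*c + c = c*X² + c = c + c*X²)
v(Q) = -366 (v(Q) = 4 - (3² - ¼*(-4))*(1 + 6²) = 4 - (9 + 1)*(1 + 36) = 4 - 10*37 = 4 - 1*370 = 4 - 370 = -366)
v(0)*135 + h = -366*135 + 74 = -49410 + 74 = -49336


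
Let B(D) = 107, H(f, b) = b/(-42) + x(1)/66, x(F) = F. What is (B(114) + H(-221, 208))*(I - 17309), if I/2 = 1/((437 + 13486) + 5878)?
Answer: -5387002453857/3049354 ≈ -1.7666e+6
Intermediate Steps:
H(f, b) = 1/66 - b/42 (H(f, b) = b/(-42) + 1/66 = b*(-1/42) + 1*(1/66) = -b/42 + 1/66 = 1/66 - b/42)
I = 2/19801 (I = 2/((437 + 13486) + 5878) = 2/(13923 + 5878) = 2/19801 ≈ 0.00010100)
(B(114) + H(-221, 208))*(I - 17309) = (107 + (1/66 - 1/42*208))*(2/19801 - 17309) = (107 + (1/66 - 104/21))*(-342735507/19801) = (107 - 2281/462)*(-342735507/19801) = (47153/462)*(-342735507/19801) = -5387002453857/3049354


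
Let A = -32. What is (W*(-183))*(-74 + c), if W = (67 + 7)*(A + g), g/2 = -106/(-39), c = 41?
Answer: -154324632/13 ≈ -1.1871e+7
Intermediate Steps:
g = 212/39 (g = 2*(-106/(-39)) = 2*(-106*(-1/39)) = 2*(106/39) = 212/39 ≈ 5.4359)
W = -76664/39 (W = (67 + 7)*(-32 + 212/39) = 74*(-1036/39) = -76664/39 ≈ -1965.7)
(W*(-183))*(-74 + c) = (-76664/39*(-183))*(-74 + 41) = (4676504/13)*(-33) = -154324632/13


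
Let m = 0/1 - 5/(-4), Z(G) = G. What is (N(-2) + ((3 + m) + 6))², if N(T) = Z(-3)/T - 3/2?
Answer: 1681/16 ≈ 105.06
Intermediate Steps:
m = 5/4 (m = 0*1 - 5*(-¼) = 0 + 5/4 = 5/4 ≈ 1.2500)
N(T) = -3/2 - 3/T (N(T) = -3/T - 3/2 = -3/2 - 3/T)
(N(-2) + ((3 + m) + 6))² = ((-3/2 - 3/(-2)) + ((3 + 5/4) + 6))² = ((-3/2 - 3*(-½)) + (17/4 + 6))² = ((-3/2 + 3/2) + 41/4)² = (0 + 41/4)² = (41/4)² = 1681/16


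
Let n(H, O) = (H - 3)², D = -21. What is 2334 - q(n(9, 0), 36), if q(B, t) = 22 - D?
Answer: 2291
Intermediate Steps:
n(H, O) = (-3 + H)²
q(B, t) = 43 (q(B, t) = 22 - 1*(-21) = 22 + 21 = 43)
2334 - q(n(9, 0), 36) = 2334 - 1*43 = 2334 - 43 = 2291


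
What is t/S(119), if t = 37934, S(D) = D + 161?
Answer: 18967/140 ≈ 135.48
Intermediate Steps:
S(D) = 161 + D
t/S(119) = 37934/(161 + 119) = 37934/280 = 37934*(1/280) = 18967/140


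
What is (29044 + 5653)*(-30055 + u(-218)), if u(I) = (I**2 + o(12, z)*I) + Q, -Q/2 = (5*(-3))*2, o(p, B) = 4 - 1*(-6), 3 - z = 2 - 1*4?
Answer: 532564253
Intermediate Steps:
z = 5 (z = 3 - (2 - 1*4) = 3 - (2 - 4) = 3 - 1*(-2) = 3 + 2 = 5)
o(p, B) = 10 (o(p, B) = 4 + 6 = 10)
Q = 60 (Q = -2*5*(-3)*2 = -(-30)*2 = -2*(-30) = 60)
u(I) = 60 + I**2 + 10*I (u(I) = (I**2 + 10*I) + 60 = 60 + I**2 + 10*I)
(29044 + 5653)*(-30055 + u(-218)) = (29044 + 5653)*(-30055 + (60 + (-218)**2 + 10*(-218))) = 34697*(-30055 + (60 + 47524 - 2180)) = 34697*(-30055 + 45404) = 34697*15349 = 532564253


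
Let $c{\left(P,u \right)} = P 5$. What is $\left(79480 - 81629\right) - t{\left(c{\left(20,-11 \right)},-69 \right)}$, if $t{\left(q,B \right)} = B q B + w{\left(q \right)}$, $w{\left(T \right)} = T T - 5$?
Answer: $-488244$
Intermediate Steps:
$w{\left(T \right)} = -5 + T^{2}$ ($w{\left(T \right)} = T^{2} - 5 = -5 + T^{2}$)
$c{\left(P,u \right)} = 5 P$
$t{\left(q,B \right)} = -5 + q^{2} + q B^{2}$ ($t{\left(q,B \right)} = B q B + \left(-5 + q^{2}\right) = q B^{2} + \left(-5 + q^{2}\right) = -5 + q^{2} + q B^{2}$)
$\left(79480 - 81629\right) - t{\left(c{\left(20,-11 \right)},-69 \right)} = \left(79480 - 81629\right) - \left(-5 + \left(5 \cdot 20\right)^{2} + 5 \cdot 20 \left(-69\right)^{2}\right) = -2149 - \left(-5 + 100^{2} + 100 \cdot 4761\right) = -2149 - \left(-5 + 10000 + 476100\right) = -2149 - 486095 = -488244$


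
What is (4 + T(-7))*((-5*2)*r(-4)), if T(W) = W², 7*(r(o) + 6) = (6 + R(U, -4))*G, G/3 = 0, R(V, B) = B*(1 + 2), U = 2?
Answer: 3180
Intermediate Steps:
R(V, B) = 3*B (R(V, B) = B*3 = 3*B)
G = 0 (G = 3*0 = 0)
r(o) = -6 (r(o) = -6 + ((6 + 3*(-4))*0)/7 = -6 + ((6 - 12)*0)/7 = -6 + (-6*0)/7 = -6 + (⅐)*0 = -6 + 0 = -6)
(4 + T(-7))*((-5*2)*r(-4)) = (4 + (-7)²)*(-5*2*(-6)) = (4 + 49)*(-10*(-6)) = 53*60 = 3180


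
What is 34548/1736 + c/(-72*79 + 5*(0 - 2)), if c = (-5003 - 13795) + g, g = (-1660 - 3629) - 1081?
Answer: 390497/16058 ≈ 24.318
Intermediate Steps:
g = -6370 (g = -5289 - 1081 = -6370)
c = -25168 (c = (-5003 - 13795) - 6370 = -18798 - 6370 = -25168)
34548/1736 + c/(-72*79 + 5*(0 - 2)) = 34548/1736 - 25168/(-72*79 + 5*(0 - 2)) = 34548*(1/1736) - 25168/(-5688 + 5*(-2)) = 8637/434 - 25168/(-5688 - 10) = 8637/434 - 25168/(-5698) = 8637/434 - 25168*(-1/5698) = 8637/434 + 1144/259 = 390497/16058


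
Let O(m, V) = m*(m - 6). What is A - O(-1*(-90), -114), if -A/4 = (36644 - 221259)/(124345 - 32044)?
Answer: -697057100/92301 ≈ -7552.0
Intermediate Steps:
O(m, V) = m*(-6 + m)
A = 738460/92301 (A = -4*(36644 - 221259)/(124345 - 32044) = -(-738460)/92301 = -4*(-184615/92301) = 738460/92301 ≈ 8.0006)
A - O(-1*(-90), -114) = 738460/92301 - (-1*(-90))*(-6 - 1*(-90)) = 738460/92301 - 90*(-6 + 90) = 738460/92301 - 90*84 = 738460/92301 - 1*7560 = 738460/92301 - 7560 = -697057100/92301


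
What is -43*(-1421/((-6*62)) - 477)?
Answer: 7568989/372 ≈ 20347.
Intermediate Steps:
-43*(-1421/((-6*62)) - 477) = -43*(-1421/(-372) - 477) = -43*(-1421*(-1/372) - 477) = -43*(1421/372 - 477) = -43*(-176023/372) = 7568989/372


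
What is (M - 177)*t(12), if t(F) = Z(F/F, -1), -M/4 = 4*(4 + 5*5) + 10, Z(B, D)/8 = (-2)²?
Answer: -21792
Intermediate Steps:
Z(B, D) = 32 (Z(B, D) = 8*(-2)² = 8*4 = 32)
M = -504 (M = -4*(4*(4 + 5*5) + 10) = -4*(4*(4 + 25) + 10) = -4*(4*29 + 10) = -4*(116 + 10) = -4*126 = -504)
t(F) = 32
(M - 177)*t(12) = (-504 - 177)*32 = -681*32 = -21792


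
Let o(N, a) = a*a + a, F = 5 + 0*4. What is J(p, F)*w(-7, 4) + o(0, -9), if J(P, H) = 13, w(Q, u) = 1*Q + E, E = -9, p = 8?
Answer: -136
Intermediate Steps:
F = 5 (F = 5 + 0 = 5)
o(N, a) = a + a² (o(N, a) = a² + a = a + a²)
w(Q, u) = -9 + Q (w(Q, u) = 1*Q - 9 = Q - 9 = -9 + Q)
J(p, F)*w(-7, 4) + o(0, -9) = 13*(-9 - 7) - 9*(1 - 9) = 13*(-16) - 9*(-8) = -208 + 72 = -136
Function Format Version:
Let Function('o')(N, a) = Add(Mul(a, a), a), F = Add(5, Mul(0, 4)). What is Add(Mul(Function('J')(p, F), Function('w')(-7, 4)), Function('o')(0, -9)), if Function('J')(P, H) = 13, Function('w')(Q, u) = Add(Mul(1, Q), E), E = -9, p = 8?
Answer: -136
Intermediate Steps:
F = 5 (F = Add(5, 0) = 5)
Function('o')(N, a) = Add(a, Pow(a, 2)) (Function('o')(N, a) = Add(Pow(a, 2), a) = Add(a, Pow(a, 2)))
Function('w')(Q, u) = Add(-9, Q) (Function('w')(Q, u) = Add(Mul(1, Q), -9) = Add(Q, -9) = Add(-9, Q))
Add(Mul(Function('J')(p, F), Function('w')(-7, 4)), Function('o')(0, -9)) = Add(Mul(13, Add(-9, -7)), Mul(-9, Add(1, -9))) = Add(Mul(13, -16), Mul(-9, -8)) = Add(-208, 72) = -136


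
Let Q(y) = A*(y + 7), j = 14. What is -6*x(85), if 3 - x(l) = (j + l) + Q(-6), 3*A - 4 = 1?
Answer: 586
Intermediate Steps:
A = 5/3 (A = 4/3 + (⅓)*1 = 4/3 + ⅓ = 5/3 ≈ 1.6667)
Q(y) = 35/3 + 5*y/3 (Q(y) = 5*(y + 7)/3 = 5*(7 + y)/3 = 35/3 + 5*y/3)
x(l) = -38/3 - l (x(l) = 3 - ((14 + l) + (35/3 + (5/3)*(-6))) = 3 - ((14 + l) + (35/3 - 10)) = 3 - ((14 + l) + 5/3) = 3 - (47/3 + l) = 3 + (-47/3 - l) = -38/3 - l)
-6*x(85) = -6*(-38/3 - 1*85) = -6*(-38/3 - 85) = -6*(-293/3) = 586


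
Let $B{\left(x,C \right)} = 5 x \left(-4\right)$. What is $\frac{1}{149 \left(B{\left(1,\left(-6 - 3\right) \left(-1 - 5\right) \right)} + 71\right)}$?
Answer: $\frac{1}{7599} \approx 0.0001316$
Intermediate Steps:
$B{\left(x,C \right)} = - 20 x$
$\frac{1}{149 \left(B{\left(1,\left(-6 - 3\right) \left(-1 - 5\right) \right)} + 71\right)} = \frac{1}{149 \left(\left(-20\right) 1 + 71\right)} = \frac{1}{149 \left(-20 + 71\right)} = \frac{1}{149 \cdot 51} = \frac{1}{7599}$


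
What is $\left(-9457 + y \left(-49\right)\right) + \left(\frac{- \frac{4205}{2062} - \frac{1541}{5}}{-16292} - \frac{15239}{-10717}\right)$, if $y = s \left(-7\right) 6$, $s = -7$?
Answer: $- \frac{6136306905393443}{257162866120} \approx -23862.0$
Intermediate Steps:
$y = 294$ ($y = \left(-7\right) \left(-7\right) 6 = 49 \cdot 6 = 294$)
$\left(-9457 + y \left(-49\right)\right) + \left(\frac{- \frac{4205}{2062} - \frac{1541}{5}}{-16292} - \frac{15239}{-10717}\right) = \left(-9457 + 294 \left(-49\right)\right) + \left(\frac{- \frac{4205}{2062} - \frac{1541}{5}}{-16292} - \frac{15239}{-10717}\right) = \left(-9457 - 14406\right) + \left(\left(\left(-4205\right) \frac{1}{2062} - \frac{1541}{5}\right) \left(- \frac{1}{16292}\right) - - \frac{2177}{1531}\right) = -23863 + \left(\left(- \frac{4205}{2062} - \frac{1541}{5}\right) \left(- \frac{1}{16292}\right) + \frac{2177}{1531}\right) = -23863 + \left(\left(- \frac{3198567}{10310}\right) \left(- \frac{1}{16292}\right) + \frac{2177}{1531}\right) = -23863 + \left(\frac{3198567}{167970520} + \frac{2177}{1531}\right) = -23863 + \frac{370568828117}{257162866120} = - \frac{6136306905393443}{257162866120}$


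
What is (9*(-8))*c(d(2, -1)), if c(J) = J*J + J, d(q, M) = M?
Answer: 0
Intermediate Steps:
c(J) = J + J² (c(J) = J² + J = J + J²)
(9*(-8))*c(d(2, -1)) = (9*(-8))*(-(1 - 1)) = -(-72)*0 = -72*0 = 0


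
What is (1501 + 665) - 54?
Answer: 2112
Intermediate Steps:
(1501 + 665) - 54 = 2166 - 54 = 2112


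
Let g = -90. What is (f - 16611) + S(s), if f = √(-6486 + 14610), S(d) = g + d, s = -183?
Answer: -16884 + 2*√2031 ≈ -16794.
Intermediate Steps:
S(d) = -90 + d
f = 2*√2031 (f = √8124 = 2*√2031 ≈ 90.133)
(f - 16611) + S(s) = (2*√2031 - 16611) + (-90 - 183) = (-16611 + 2*√2031) - 273 = -16884 + 2*√2031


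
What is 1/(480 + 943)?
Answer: 1/1423 ≈ 0.00070274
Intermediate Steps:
1/(480 + 943) = 1/1423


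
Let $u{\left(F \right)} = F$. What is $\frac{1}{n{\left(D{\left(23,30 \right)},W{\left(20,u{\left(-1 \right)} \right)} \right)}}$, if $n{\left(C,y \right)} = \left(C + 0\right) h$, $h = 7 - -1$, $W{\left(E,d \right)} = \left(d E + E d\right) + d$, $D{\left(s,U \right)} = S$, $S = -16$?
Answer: $- \frac{1}{128} \approx -0.0078125$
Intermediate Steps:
$D{\left(s,U \right)} = -16$
$W{\left(E,d \right)} = d + 2 E d$ ($W{\left(E,d \right)} = \left(E d + E d\right) + d = 2 E d + d = d + 2 E d$)
$h = 8$ ($h = 7 + 1 = 8$)
$n{\left(C,y \right)} = 8 C$ ($n{\left(C,y \right)} = \left(C + 0\right) 8 = C 8 = 8 C$)
$\frac{1}{n{\left(D{\left(23,30 \right)},W{\left(20,u{\left(-1 \right)} \right)} \right)}} = \frac{1}{8 \left(-16\right)} = \frac{1}{-128} = - \frac{1}{128}$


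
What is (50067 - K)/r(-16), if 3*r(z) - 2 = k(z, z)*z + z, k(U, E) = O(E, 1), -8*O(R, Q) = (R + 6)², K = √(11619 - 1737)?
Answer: 50067/62 - 9*√122/62 ≈ 805.93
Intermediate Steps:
K = 9*√122 (K = √9882 = 9*√122 ≈ 99.408)
O(R, Q) = -(6 + R)²/8 (O(R, Q) = -(R + 6)²/8 = -(6 + R)²/8)
k(U, E) = -(6 + E)²/8
r(z) = ⅔ + z/3 - z*(6 + z)²/24 (r(z) = ⅔ + ((-(6 + z)²/8)*z + z)/3 = ⅔ + (-z*(6 + z)²/8 + z)/3 = ⅔ + (z - z*(6 + z)²/8)/3 = ⅔ + (z/3 - z*(6 + z)²/24) = ⅔ + z/3 - z*(6 + z)²/24)
(50067 - K)/r(-16) = (50067 - 9*√122)/(⅔ + (⅓)*(-16) - 1/24*(-16)*(6 - 16)²) = (50067 - 9*√122)/(⅔ - 16/3 - 1/24*(-16)*(-10)²) = (50067 - 9*√122)/(⅔ - 16/3 - 1/24*(-16)*100) = (50067 - 9*√122)/(⅔ - 16/3 + 200/3) = (50067 - 9*√122)/62 = (50067 - 9*√122)*(1/62) = 50067/62 - 9*√122/62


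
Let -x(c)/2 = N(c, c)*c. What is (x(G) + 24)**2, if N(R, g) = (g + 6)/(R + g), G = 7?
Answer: 121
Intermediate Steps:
N(R, g) = (6 + g)/(R + g)
x(c) = -6 - c (x(c) = -2*(6 + c)/(c + c)*c = -2*(6 + c)/((2*c))*c = -2*(1/(2*c))*(6 + c)*c = -2*(6 + c)/(2*c)*c = -2*(3 + c/2) = -6 - c)
(x(G) + 24)**2 = ((-6 - 1*7) + 24)**2 = ((-6 - 7) + 24)**2 = (-13 + 24)**2 = 11**2 = 121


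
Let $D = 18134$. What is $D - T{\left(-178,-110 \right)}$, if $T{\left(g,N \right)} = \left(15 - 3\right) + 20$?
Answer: $18102$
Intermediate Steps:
$T{\left(g,N \right)} = 32$ ($T{\left(g,N \right)} = 12 + 20 = 32$)
$D - T{\left(-178,-110 \right)} = 18134 - 32 = 18102$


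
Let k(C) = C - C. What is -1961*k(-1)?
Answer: 0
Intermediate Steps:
k(C) = 0
-1961*k(-1) = -1961*0 = 0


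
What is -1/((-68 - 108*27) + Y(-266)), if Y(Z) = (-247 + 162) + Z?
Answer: 1/3335 ≈ 0.00029985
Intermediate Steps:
Y(Z) = -85 + Z
-1/((-68 - 108*27) + Y(-266)) = -1/((-68 - 108*27) + (-85 - 266)) = -1/((-68 - 2916) - 351) = -1/(-2984 - 351) = -1/(-3335) = -1*(-1/3335) = 1/3335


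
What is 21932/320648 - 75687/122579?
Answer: -5395120637/9826177798 ≈ -0.54906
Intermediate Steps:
21932/320648 - 75687/122579 = 21932*(1/320648) - 75687*1/122579 = 5483/80162 - 75687/122579 = -5395120637/9826177798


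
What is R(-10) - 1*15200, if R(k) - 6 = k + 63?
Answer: -15141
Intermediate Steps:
R(k) = 69 + k (R(k) = 6 + (k + 63) = 6 + (63 + k) = 69 + k)
R(-10) - 1*15200 = (69 - 10) - 1*15200 = 59 - 15200 = -15141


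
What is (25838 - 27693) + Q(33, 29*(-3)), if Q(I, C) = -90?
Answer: -1945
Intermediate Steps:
(25838 - 27693) + Q(33, 29*(-3)) = (25838 - 27693) - 90 = -1855 - 90 = -1945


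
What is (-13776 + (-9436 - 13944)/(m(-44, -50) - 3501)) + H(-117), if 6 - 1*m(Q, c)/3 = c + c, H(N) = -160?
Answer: -44334908/3183 ≈ -13929.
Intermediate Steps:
m(Q, c) = 18 - 6*c (m(Q, c) = 18 - 3*(c + c) = 18 - 6*c)
(-13776 + (-9436 - 13944)/(m(-44, -50) - 3501)) + H(-117) = (-13776 + (-9436 - 13944)/((18 - 6*(-50)) - 3501)) - 160 = (-13776 - 23380/((18 + 300) - 3501)) - 160 = (-13776 - 23380/(318 - 3501)) - 160 = (-13776 - 23380/(-3183)) - 160 = (-13776 - 23380*(-1/3183)) - 160 = (-13776 + 23380/3183) - 160 = -43825628/3183 - 160 = -44334908/3183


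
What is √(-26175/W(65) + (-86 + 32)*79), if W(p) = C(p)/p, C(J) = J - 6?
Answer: I*√115231071/59 ≈ 181.94*I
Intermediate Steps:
C(J) = -6 + J
W(p) = (-6 + p)/p
√(-26175/W(65) + (-86 + 32)*79) = √(-26175*65/(-6 + 65) + (-86 + 32)*79) = √(-26175/((1/65)*59) - 54*79) = √(-26175/59/65 - 4266) = √(-26175*65/59 - 4266) = √(-1701375/59 - 4266) = √(-1953069/59) = I*√115231071/59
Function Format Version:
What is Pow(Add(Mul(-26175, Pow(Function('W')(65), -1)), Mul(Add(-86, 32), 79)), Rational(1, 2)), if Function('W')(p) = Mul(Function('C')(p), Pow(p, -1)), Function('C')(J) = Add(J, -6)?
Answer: Mul(Rational(1, 59), I, Pow(115231071, Rational(1, 2))) ≈ Mul(181.94, I)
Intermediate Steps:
Function('C')(J) = Add(-6, J)
Function('W')(p) = Mul(Pow(p, -1), Add(-6, p)) (Function('W')(p) = Mul(Add(-6, p), Pow(p, -1)) = Mul(Pow(p, -1), Add(-6, p)))
Pow(Add(Mul(-26175, Pow(Function('W')(65), -1)), Mul(Add(-86, 32), 79)), Rational(1, 2)) = Pow(Add(Mul(-26175, Pow(Mul(Pow(65, -1), Add(-6, 65)), -1)), Mul(Add(-86, 32), 79)), Rational(1, 2)) = Pow(Add(Mul(-26175, Pow(Mul(Rational(1, 65), 59), -1)), Mul(-54, 79)), Rational(1, 2)) = Pow(Add(Mul(-26175, Pow(Rational(59, 65), -1)), -4266), Rational(1, 2)) = Pow(Add(Mul(-26175, Rational(65, 59)), -4266), Rational(1, 2)) = Pow(Add(Rational(-1701375, 59), -4266), Rational(1, 2)) = Pow(Rational(-1953069, 59), Rational(1, 2)) = Mul(Rational(1, 59), I, Pow(115231071, Rational(1, 2)))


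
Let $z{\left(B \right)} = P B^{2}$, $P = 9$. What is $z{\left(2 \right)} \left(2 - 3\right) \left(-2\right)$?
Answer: $72$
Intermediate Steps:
$z{\left(B \right)} = 9 B^{2}$
$z{\left(2 \right)} \left(2 - 3\right) \left(-2\right) = 9 \cdot 2^{2} \left(2 - 3\right) \left(-2\right) = 9 \cdot 4 \left(\left(-1\right) \left(-2\right)\right) = 36 \cdot 2 = 72$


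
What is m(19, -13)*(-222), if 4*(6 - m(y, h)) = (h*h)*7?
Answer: 128649/2 ≈ 64325.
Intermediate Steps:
m(y, h) = 6 - 7*h²/4 (m(y, h) = 6 - h*h*7/4 = 6 - h²*7/4 = 6 - 7*h²/4)
m(19, -13)*(-222) = (6 - 7/4*(-13)²)*(-222) = (6 - 7/4*169)*(-222) = (6 - 1183/4)*(-222) = -1159/4*(-222) = 128649/2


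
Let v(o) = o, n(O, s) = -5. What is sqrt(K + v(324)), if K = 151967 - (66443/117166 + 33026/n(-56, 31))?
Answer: sqrt(54532470986898730)/585830 ≈ 398.62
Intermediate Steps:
K = 92896019711/585830 (K = 151967 - (66443/117166 + 33026/(-5)) = 151967 - (66443*(1/117166) + 33026*(-1/5)) = 151967 - (66443/117166 - 33026/5) = 151967 - 1*(-3869192101/585830) = 151967 + 3869192101/585830 = 92896019711/585830 ≈ 1.5857e+5)
sqrt(K + v(324)) = sqrt(92896019711/585830 + 324) = sqrt(93085828631/585830) = sqrt(54532470986898730)/585830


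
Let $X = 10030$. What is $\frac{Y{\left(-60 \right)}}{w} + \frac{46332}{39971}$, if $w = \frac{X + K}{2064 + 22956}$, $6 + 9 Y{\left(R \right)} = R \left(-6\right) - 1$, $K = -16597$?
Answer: $- \frac{38920878896}{262489557} \approx -148.28$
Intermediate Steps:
$Y{\left(R \right)} = - \frac{7}{9} - \frac{2 R}{3}$ ($Y{\left(R \right)} = - \frac{2}{3} + \frac{R \left(-6\right) - 1}{9} = - \frac{2}{3} + \frac{- 6 R - 1}{9} = - \frac{2}{3} + \frac{-1 - 6 R}{9} = - \frac{2}{3} - \left(\frac{1}{9} + \frac{2 R}{3}\right) = - \frac{7}{9} - \frac{2 R}{3}$)
$w = - \frac{2189}{8340}$ ($w = \frac{10030 - 16597}{2064 + 22956} = - \frac{6567}{25020} = \left(-6567\right) \frac{1}{25020} = - \frac{2189}{8340} \approx -0.26247$)
$\frac{Y{\left(-60 \right)}}{w} + \frac{46332}{39971} = \frac{- \frac{7}{9} - -40}{- \frac{2189}{8340}} + \frac{46332}{39971} = \left(- \frac{7}{9} + 40\right) \left(- \frac{8340}{2189}\right) + 46332 \cdot \frac{1}{39971} = \frac{353}{9} \left(- \frac{8340}{2189}\right) + \frac{46332}{39971} = - \frac{981340}{6567} + \frac{46332}{39971} = - \frac{38920878896}{262489557}$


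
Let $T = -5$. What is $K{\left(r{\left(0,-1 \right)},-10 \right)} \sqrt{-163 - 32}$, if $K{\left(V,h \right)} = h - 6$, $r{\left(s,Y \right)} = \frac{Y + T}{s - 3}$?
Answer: $- 16 i \sqrt{195} \approx - 223.43 i$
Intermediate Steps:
$r{\left(s,Y \right)} = \frac{-5 + Y}{-3 + s}$ ($r{\left(s,Y \right)} = \frac{Y - 5}{s - 3} = \frac{-5 + Y}{-3 + s}$)
$K{\left(V,h \right)} = -6 + h$
$K{\left(r{\left(0,-1 \right)},-10 \right)} \sqrt{-163 - 32} = \left(-6 - 10\right) \sqrt{-163 - 32} = - 16 \sqrt{-195} = - 16 i \sqrt{195}$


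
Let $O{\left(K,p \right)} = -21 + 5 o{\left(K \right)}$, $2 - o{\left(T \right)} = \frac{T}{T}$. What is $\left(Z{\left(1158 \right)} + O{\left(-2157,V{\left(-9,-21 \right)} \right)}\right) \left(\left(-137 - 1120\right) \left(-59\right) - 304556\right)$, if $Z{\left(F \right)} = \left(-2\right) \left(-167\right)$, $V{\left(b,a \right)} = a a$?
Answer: $-73264974$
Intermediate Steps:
$o{\left(T \right)} = 1$ ($o{\left(T \right)} = 2 - \frac{T}{T} = 2 - 1 = 1$)
$V{\left(b,a \right)} = a^{2}$
$O{\left(K,p \right)} = -16$ ($O{\left(K,p \right)} = -21 + 5 \cdot 1 = -21 + 5 = -16$)
$Z{\left(F \right)} = 334$
$\left(Z{\left(1158 \right)} + O{\left(-2157,V{\left(-9,-21 \right)} \right)}\right) \left(\left(-137 - 1120\right) \left(-59\right) - 304556\right) = \left(334 - 16\right) \left(\left(-137 - 1120\right) \left(-59\right) - 304556\right) = 318 \left(\left(-1257\right) \left(-59\right) - 304556\right) = 318 \left(74163 - 304556\right) = 318 \left(-230393\right) = -73264974$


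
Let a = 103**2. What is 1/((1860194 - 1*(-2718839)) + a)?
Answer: 1/4589642 ≈ 2.1788e-7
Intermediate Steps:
a = 10609
1/((1860194 - 1*(-2718839)) + a) = 1/((1860194 - 1*(-2718839)) + 10609) = 1/((1860194 + 2718839) + 10609) = 1/(4579033 + 10609) = 1/4589642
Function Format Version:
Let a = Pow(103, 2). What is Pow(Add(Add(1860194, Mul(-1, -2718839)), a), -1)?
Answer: Rational(1, 4589642) ≈ 2.1788e-7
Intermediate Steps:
a = 10609
Pow(Add(Add(1860194, Mul(-1, -2718839)), a), -1) = Pow(Add(Add(1860194, Mul(-1, -2718839)), 10609), -1) = Pow(Add(Add(1860194, 2718839), 10609), -1) = Pow(Add(4579033, 10609), -1) = Pow(4589642, -1) = Rational(1, 4589642)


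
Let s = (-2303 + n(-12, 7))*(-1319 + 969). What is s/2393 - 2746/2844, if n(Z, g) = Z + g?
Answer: 1145406011/3402846 ≈ 336.60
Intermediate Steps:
s = 807800 (s = (-2303 + (-12 + 7))*(-1319 + 969) = (-2303 - 5)*(-350) = -2308*(-350) = 807800)
s/2393 - 2746/2844 = 807800/2393 - 2746/2844 = 807800*(1/2393) - 2746*1/2844 = 807800/2393 - 1373/1422 = 1145406011/3402846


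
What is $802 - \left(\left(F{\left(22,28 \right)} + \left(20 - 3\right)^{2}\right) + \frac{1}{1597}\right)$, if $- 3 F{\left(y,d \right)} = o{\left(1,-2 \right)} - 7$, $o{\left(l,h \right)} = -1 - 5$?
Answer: $\frac{2437019}{4791} \approx 508.67$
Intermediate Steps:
$o{\left(l,h \right)} = -6$
$F{\left(y,d \right)} = \frac{13}{3}$ ($F{\left(y,d \right)} = - \frac{-6 - 7}{3} = \left(- \frac{1}{3}\right) \left(-13\right) = \frac{13}{3}$)
$802 - \left(\left(F{\left(22,28 \right)} + \left(20 - 3\right)^{2}\right) + \frac{1}{1597}\right) = 802 - \left(\left(\frac{13}{3} + \left(20 - 3\right)^{2}\right) + \frac{1}{1597}\right) = 802 - \left(\left(\frac{13}{3} + 17^{2}\right) + \frac{1}{1597}\right) = 802 - \left(\left(\frac{13}{3} + 289\right) + \frac{1}{1597}\right) = 802 - \left(\frac{880}{3} + \frac{1}{1597}\right) = 802 - \frac{1405363}{4791} = \frac{2437019}{4791}$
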